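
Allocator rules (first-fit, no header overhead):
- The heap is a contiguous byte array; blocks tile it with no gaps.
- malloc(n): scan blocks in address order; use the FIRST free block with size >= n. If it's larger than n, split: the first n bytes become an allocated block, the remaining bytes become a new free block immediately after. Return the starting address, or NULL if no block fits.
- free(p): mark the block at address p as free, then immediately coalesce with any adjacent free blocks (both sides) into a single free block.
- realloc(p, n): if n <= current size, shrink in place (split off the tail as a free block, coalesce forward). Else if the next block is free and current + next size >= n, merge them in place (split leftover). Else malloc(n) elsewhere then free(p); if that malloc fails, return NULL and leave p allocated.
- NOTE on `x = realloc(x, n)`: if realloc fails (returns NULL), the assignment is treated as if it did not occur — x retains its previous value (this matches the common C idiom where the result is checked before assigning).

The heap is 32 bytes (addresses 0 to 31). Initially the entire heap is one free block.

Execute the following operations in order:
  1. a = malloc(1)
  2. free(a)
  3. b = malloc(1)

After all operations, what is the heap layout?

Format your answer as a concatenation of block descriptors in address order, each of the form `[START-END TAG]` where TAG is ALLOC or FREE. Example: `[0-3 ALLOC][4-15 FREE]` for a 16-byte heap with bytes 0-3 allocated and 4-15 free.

Answer: [0-0 ALLOC][1-31 FREE]

Derivation:
Op 1: a = malloc(1) -> a = 0; heap: [0-0 ALLOC][1-31 FREE]
Op 2: free(a) -> (freed a); heap: [0-31 FREE]
Op 3: b = malloc(1) -> b = 0; heap: [0-0 ALLOC][1-31 FREE]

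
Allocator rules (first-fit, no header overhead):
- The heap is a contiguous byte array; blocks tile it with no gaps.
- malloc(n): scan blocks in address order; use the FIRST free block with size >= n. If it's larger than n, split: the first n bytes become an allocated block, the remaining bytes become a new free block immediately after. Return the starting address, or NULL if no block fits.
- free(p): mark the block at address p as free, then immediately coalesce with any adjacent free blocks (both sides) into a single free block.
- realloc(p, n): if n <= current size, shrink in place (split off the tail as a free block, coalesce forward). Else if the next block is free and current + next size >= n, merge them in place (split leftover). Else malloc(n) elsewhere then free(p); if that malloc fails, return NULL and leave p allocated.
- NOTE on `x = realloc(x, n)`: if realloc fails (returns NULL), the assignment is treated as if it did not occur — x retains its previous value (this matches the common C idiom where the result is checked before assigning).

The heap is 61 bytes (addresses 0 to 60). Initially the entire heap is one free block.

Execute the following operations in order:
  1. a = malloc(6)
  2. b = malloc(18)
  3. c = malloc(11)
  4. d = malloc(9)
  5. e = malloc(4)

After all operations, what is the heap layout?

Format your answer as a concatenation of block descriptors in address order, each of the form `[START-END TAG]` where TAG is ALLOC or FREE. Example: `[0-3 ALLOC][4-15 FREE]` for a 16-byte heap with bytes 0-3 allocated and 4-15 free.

Answer: [0-5 ALLOC][6-23 ALLOC][24-34 ALLOC][35-43 ALLOC][44-47 ALLOC][48-60 FREE]

Derivation:
Op 1: a = malloc(6) -> a = 0; heap: [0-5 ALLOC][6-60 FREE]
Op 2: b = malloc(18) -> b = 6; heap: [0-5 ALLOC][6-23 ALLOC][24-60 FREE]
Op 3: c = malloc(11) -> c = 24; heap: [0-5 ALLOC][6-23 ALLOC][24-34 ALLOC][35-60 FREE]
Op 4: d = malloc(9) -> d = 35; heap: [0-5 ALLOC][6-23 ALLOC][24-34 ALLOC][35-43 ALLOC][44-60 FREE]
Op 5: e = malloc(4) -> e = 44; heap: [0-5 ALLOC][6-23 ALLOC][24-34 ALLOC][35-43 ALLOC][44-47 ALLOC][48-60 FREE]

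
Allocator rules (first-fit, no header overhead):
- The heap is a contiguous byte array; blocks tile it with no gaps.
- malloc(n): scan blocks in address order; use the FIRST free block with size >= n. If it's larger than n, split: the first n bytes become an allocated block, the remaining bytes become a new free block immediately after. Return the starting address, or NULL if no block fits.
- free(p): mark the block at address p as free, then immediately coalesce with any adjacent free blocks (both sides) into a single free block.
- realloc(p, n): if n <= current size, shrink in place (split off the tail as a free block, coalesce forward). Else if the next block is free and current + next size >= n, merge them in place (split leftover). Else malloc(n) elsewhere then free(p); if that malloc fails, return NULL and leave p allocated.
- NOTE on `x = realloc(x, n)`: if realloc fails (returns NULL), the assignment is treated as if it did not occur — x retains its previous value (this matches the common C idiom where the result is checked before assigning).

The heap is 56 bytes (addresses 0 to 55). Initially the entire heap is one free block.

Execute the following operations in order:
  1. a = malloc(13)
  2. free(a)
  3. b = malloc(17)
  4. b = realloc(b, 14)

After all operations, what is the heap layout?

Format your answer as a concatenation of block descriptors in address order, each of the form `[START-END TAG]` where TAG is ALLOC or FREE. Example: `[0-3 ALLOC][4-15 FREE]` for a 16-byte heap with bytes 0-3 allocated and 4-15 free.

Answer: [0-13 ALLOC][14-55 FREE]

Derivation:
Op 1: a = malloc(13) -> a = 0; heap: [0-12 ALLOC][13-55 FREE]
Op 2: free(a) -> (freed a); heap: [0-55 FREE]
Op 3: b = malloc(17) -> b = 0; heap: [0-16 ALLOC][17-55 FREE]
Op 4: b = realloc(b, 14) -> b = 0; heap: [0-13 ALLOC][14-55 FREE]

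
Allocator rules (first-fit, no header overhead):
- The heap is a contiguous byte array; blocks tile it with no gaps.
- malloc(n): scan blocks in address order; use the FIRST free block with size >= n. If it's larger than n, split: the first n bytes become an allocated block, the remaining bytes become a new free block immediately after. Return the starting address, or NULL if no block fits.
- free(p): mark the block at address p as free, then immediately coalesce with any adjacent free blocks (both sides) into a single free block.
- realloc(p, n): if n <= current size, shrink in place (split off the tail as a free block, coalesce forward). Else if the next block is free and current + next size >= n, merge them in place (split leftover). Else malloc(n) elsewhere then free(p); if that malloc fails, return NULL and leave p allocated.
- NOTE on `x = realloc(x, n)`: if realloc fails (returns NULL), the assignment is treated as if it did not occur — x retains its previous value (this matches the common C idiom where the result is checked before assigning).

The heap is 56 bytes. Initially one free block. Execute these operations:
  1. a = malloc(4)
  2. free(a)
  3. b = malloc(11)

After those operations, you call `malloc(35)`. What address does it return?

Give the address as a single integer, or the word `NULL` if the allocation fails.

Op 1: a = malloc(4) -> a = 0; heap: [0-3 ALLOC][4-55 FREE]
Op 2: free(a) -> (freed a); heap: [0-55 FREE]
Op 3: b = malloc(11) -> b = 0; heap: [0-10 ALLOC][11-55 FREE]
malloc(35): first-fit scan over [0-10 ALLOC][11-55 FREE] -> 11

Answer: 11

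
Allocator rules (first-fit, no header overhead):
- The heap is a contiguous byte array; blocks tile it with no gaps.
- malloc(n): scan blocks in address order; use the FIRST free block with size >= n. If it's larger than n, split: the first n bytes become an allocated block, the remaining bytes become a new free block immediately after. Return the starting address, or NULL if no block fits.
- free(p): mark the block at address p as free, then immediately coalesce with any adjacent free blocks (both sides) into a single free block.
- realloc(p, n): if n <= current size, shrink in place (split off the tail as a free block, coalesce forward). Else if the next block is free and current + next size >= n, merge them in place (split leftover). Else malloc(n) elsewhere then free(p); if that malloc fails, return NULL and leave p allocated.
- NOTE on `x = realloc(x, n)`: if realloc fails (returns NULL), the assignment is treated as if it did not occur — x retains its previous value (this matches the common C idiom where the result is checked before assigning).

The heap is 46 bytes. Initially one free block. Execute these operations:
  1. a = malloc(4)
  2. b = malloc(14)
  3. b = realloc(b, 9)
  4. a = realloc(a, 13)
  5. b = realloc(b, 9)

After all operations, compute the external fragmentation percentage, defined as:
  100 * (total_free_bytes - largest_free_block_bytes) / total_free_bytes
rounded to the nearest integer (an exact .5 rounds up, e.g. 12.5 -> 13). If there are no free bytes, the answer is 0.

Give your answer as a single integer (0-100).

Op 1: a = malloc(4) -> a = 0; heap: [0-3 ALLOC][4-45 FREE]
Op 2: b = malloc(14) -> b = 4; heap: [0-3 ALLOC][4-17 ALLOC][18-45 FREE]
Op 3: b = realloc(b, 9) -> b = 4; heap: [0-3 ALLOC][4-12 ALLOC][13-45 FREE]
Op 4: a = realloc(a, 13) -> a = 13; heap: [0-3 FREE][4-12 ALLOC][13-25 ALLOC][26-45 FREE]
Op 5: b = realloc(b, 9) -> b = 4; heap: [0-3 FREE][4-12 ALLOC][13-25 ALLOC][26-45 FREE]
Free blocks: [4 20] total_free=24 largest=20 -> 100*(24-20)/24 = 400/24 ≈ 16.667 -> rounds to 17

Answer: 17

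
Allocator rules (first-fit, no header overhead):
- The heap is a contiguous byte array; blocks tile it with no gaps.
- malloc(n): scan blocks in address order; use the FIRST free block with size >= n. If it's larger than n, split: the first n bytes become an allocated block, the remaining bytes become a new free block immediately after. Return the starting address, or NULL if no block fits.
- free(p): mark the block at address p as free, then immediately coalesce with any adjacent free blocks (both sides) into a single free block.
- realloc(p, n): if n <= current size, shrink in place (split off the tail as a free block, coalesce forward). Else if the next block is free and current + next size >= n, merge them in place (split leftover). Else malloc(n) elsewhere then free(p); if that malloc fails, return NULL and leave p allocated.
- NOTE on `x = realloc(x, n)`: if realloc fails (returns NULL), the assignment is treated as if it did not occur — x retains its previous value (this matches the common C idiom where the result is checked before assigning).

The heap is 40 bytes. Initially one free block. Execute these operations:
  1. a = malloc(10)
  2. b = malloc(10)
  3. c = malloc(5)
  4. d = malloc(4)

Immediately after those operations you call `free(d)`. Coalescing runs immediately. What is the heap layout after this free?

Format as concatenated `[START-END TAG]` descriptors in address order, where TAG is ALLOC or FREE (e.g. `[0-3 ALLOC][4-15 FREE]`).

Answer: [0-9 ALLOC][10-19 ALLOC][20-24 ALLOC][25-39 FREE]

Derivation:
Op 1: a = malloc(10) -> a = 0; heap: [0-9 ALLOC][10-39 FREE]
Op 2: b = malloc(10) -> b = 10; heap: [0-9 ALLOC][10-19 ALLOC][20-39 FREE]
Op 3: c = malloc(5) -> c = 20; heap: [0-9 ALLOC][10-19 ALLOC][20-24 ALLOC][25-39 FREE]
Op 4: d = malloc(4) -> d = 25; heap: [0-9 ALLOC][10-19 ALLOC][20-24 ALLOC][25-28 ALLOC][29-39 FREE]
free(d): d = 25 -> block [25-28 ALLOC]; mark free, coalesce with adjacent free neighbors -> [0-9 ALLOC][10-19 ALLOC][20-24 ALLOC][25-39 FREE]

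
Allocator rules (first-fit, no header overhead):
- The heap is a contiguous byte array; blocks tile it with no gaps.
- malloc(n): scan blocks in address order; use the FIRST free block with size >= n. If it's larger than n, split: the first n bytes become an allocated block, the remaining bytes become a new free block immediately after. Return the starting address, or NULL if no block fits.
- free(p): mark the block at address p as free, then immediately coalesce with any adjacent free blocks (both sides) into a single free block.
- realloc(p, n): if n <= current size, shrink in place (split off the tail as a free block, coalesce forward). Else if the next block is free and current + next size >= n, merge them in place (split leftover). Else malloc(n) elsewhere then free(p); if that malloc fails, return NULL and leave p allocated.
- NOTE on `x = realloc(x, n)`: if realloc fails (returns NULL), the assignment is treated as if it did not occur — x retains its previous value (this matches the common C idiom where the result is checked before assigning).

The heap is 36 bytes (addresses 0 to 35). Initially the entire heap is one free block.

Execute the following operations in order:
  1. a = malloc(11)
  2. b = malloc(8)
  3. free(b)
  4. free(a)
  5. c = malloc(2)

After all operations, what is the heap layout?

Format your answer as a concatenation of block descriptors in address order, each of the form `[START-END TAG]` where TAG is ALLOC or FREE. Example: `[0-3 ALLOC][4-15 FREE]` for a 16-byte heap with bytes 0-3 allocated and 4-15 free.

Op 1: a = malloc(11) -> a = 0; heap: [0-10 ALLOC][11-35 FREE]
Op 2: b = malloc(8) -> b = 11; heap: [0-10 ALLOC][11-18 ALLOC][19-35 FREE]
Op 3: free(b) -> (freed b); heap: [0-10 ALLOC][11-35 FREE]
Op 4: free(a) -> (freed a); heap: [0-35 FREE]
Op 5: c = malloc(2) -> c = 0; heap: [0-1 ALLOC][2-35 FREE]

Answer: [0-1 ALLOC][2-35 FREE]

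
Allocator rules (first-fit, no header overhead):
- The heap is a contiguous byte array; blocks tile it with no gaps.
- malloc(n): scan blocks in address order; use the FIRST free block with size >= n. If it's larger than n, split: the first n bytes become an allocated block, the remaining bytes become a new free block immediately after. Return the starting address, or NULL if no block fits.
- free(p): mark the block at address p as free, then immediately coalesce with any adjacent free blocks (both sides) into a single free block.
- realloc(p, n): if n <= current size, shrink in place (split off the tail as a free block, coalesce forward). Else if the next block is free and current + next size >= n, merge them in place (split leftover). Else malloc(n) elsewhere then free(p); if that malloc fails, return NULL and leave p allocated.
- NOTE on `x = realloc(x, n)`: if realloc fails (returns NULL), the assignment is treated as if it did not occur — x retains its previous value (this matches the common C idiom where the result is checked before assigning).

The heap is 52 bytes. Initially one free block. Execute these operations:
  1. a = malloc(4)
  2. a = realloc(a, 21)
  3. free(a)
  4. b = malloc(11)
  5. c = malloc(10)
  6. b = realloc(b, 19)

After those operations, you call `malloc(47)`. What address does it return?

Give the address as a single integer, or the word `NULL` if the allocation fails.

Op 1: a = malloc(4) -> a = 0; heap: [0-3 ALLOC][4-51 FREE]
Op 2: a = realloc(a, 21) -> a = 0; heap: [0-20 ALLOC][21-51 FREE]
Op 3: free(a) -> (freed a); heap: [0-51 FREE]
Op 4: b = malloc(11) -> b = 0; heap: [0-10 ALLOC][11-51 FREE]
Op 5: c = malloc(10) -> c = 11; heap: [0-10 ALLOC][11-20 ALLOC][21-51 FREE]
Op 6: b = realloc(b, 19) -> b = 21; heap: [0-10 FREE][11-20 ALLOC][21-39 ALLOC][40-51 FREE]
malloc(47): first-fit scan over [0-10 FREE][11-20 ALLOC][21-39 ALLOC][40-51 FREE] -> NULL

Answer: NULL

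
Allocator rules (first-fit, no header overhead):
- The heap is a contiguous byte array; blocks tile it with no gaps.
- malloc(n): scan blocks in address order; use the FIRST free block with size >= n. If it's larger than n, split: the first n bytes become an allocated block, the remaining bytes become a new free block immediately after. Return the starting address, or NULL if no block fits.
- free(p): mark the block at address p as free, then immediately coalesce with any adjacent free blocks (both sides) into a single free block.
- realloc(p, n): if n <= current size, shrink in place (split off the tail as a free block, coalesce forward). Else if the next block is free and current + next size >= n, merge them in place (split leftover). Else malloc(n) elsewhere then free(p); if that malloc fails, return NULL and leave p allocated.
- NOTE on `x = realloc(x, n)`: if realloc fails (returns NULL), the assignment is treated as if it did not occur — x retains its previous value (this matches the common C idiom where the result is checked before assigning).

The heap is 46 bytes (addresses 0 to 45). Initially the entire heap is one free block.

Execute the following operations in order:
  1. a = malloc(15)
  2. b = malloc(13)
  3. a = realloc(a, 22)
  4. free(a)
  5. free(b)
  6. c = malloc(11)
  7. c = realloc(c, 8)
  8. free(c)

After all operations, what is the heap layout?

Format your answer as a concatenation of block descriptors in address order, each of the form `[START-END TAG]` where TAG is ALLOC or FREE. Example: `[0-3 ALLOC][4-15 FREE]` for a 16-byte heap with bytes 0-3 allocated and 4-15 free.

Answer: [0-45 FREE]

Derivation:
Op 1: a = malloc(15) -> a = 0; heap: [0-14 ALLOC][15-45 FREE]
Op 2: b = malloc(13) -> b = 15; heap: [0-14 ALLOC][15-27 ALLOC][28-45 FREE]
Op 3: a = realloc(a, 22) -> NULL (a unchanged); heap: [0-14 ALLOC][15-27 ALLOC][28-45 FREE]
Op 4: free(a) -> (freed a); heap: [0-14 FREE][15-27 ALLOC][28-45 FREE]
Op 5: free(b) -> (freed b); heap: [0-45 FREE]
Op 6: c = malloc(11) -> c = 0; heap: [0-10 ALLOC][11-45 FREE]
Op 7: c = realloc(c, 8) -> c = 0; heap: [0-7 ALLOC][8-45 FREE]
Op 8: free(c) -> (freed c); heap: [0-45 FREE]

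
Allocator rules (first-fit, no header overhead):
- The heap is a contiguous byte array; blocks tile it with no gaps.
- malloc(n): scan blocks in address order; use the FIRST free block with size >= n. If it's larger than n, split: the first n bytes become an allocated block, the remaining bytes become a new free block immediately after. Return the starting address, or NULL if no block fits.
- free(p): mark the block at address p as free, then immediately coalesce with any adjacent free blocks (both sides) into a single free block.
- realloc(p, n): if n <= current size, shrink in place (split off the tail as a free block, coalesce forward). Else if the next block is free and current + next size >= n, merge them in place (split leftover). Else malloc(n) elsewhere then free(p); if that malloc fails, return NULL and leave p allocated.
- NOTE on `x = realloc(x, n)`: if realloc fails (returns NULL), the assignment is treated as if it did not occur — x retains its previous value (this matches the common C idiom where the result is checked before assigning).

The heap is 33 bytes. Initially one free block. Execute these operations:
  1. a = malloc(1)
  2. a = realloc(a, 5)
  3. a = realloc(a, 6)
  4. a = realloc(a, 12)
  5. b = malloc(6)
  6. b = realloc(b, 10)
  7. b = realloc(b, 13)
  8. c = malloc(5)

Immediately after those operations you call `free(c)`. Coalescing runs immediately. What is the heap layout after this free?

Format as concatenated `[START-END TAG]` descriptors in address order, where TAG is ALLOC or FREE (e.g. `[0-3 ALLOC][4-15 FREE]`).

Op 1: a = malloc(1) -> a = 0; heap: [0-0 ALLOC][1-32 FREE]
Op 2: a = realloc(a, 5) -> a = 0; heap: [0-4 ALLOC][5-32 FREE]
Op 3: a = realloc(a, 6) -> a = 0; heap: [0-5 ALLOC][6-32 FREE]
Op 4: a = realloc(a, 12) -> a = 0; heap: [0-11 ALLOC][12-32 FREE]
Op 5: b = malloc(6) -> b = 12; heap: [0-11 ALLOC][12-17 ALLOC][18-32 FREE]
Op 6: b = realloc(b, 10) -> b = 12; heap: [0-11 ALLOC][12-21 ALLOC][22-32 FREE]
Op 7: b = realloc(b, 13) -> b = 12; heap: [0-11 ALLOC][12-24 ALLOC][25-32 FREE]
Op 8: c = malloc(5) -> c = 25; heap: [0-11 ALLOC][12-24 ALLOC][25-29 ALLOC][30-32 FREE]
free(c): c = 25 -> block [25-29 ALLOC]; mark free, coalesce with adjacent free neighbors -> [0-11 ALLOC][12-24 ALLOC][25-32 FREE]

Answer: [0-11 ALLOC][12-24 ALLOC][25-32 FREE]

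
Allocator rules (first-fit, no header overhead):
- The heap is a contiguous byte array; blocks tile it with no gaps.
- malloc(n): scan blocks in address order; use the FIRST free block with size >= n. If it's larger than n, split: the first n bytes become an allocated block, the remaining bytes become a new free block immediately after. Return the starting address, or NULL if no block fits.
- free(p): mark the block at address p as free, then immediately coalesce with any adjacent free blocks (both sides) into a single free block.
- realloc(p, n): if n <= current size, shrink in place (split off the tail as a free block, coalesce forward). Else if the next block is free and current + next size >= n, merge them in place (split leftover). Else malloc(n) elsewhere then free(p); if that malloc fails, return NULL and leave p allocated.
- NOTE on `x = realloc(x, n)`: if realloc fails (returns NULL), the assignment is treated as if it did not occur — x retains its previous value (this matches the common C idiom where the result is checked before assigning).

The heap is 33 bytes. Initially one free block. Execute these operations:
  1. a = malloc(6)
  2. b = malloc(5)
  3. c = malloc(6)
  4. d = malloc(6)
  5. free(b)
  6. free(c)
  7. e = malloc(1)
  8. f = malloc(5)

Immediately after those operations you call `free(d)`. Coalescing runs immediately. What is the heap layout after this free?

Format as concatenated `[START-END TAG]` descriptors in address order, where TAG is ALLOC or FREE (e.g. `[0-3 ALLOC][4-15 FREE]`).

Answer: [0-5 ALLOC][6-6 ALLOC][7-11 ALLOC][12-32 FREE]

Derivation:
Op 1: a = malloc(6) -> a = 0; heap: [0-5 ALLOC][6-32 FREE]
Op 2: b = malloc(5) -> b = 6; heap: [0-5 ALLOC][6-10 ALLOC][11-32 FREE]
Op 3: c = malloc(6) -> c = 11; heap: [0-5 ALLOC][6-10 ALLOC][11-16 ALLOC][17-32 FREE]
Op 4: d = malloc(6) -> d = 17; heap: [0-5 ALLOC][6-10 ALLOC][11-16 ALLOC][17-22 ALLOC][23-32 FREE]
Op 5: free(b) -> (freed b); heap: [0-5 ALLOC][6-10 FREE][11-16 ALLOC][17-22 ALLOC][23-32 FREE]
Op 6: free(c) -> (freed c); heap: [0-5 ALLOC][6-16 FREE][17-22 ALLOC][23-32 FREE]
Op 7: e = malloc(1) -> e = 6; heap: [0-5 ALLOC][6-6 ALLOC][7-16 FREE][17-22 ALLOC][23-32 FREE]
Op 8: f = malloc(5) -> f = 7; heap: [0-5 ALLOC][6-6 ALLOC][7-11 ALLOC][12-16 FREE][17-22 ALLOC][23-32 FREE]
free(d): d = 17 -> block [17-22 ALLOC]; mark free, coalesce with adjacent free neighbors -> [0-5 ALLOC][6-6 ALLOC][7-11 ALLOC][12-32 FREE]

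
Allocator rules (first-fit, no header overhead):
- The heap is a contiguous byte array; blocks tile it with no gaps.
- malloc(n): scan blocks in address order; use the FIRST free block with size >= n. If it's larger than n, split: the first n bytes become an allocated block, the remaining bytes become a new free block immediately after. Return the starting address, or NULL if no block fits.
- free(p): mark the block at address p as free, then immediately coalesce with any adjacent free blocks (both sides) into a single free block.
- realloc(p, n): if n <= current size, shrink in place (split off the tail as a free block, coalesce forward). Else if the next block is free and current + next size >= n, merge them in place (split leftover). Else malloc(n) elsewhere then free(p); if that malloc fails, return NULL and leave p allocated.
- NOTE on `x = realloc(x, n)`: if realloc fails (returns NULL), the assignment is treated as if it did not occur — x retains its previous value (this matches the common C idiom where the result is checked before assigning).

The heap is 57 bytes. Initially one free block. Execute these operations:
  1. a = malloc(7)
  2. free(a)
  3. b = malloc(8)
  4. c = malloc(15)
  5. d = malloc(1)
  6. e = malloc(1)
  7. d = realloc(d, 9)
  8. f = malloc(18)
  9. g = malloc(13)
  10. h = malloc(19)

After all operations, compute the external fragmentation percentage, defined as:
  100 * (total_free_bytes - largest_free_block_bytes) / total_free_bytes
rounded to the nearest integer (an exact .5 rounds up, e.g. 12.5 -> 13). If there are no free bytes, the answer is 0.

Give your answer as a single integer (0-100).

Answer: 17

Derivation:
Op 1: a = malloc(7) -> a = 0; heap: [0-6 ALLOC][7-56 FREE]
Op 2: free(a) -> (freed a); heap: [0-56 FREE]
Op 3: b = malloc(8) -> b = 0; heap: [0-7 ALLOC][8-56 FREE]
Op 4: c = malloc(15) -> c = 8; heap: [0-7 ALLOC][8-22 ALLOC][23-56 FREE]
Op 5: d = malloc(1) -> d = 23; heap: [0-7 ALLOC][8-22 ALLOC][23-23 ALLOC][24-56 FREE]
Op 6: e = malloc(1) -> e = 24; heap: [0-7 ALLOC][8-22 ALLOC][23-23 ALLOC][24-24 ALLOC][25-56 FREE]
Op 7: d = realloc(d, 9) -> d = 25; heap: [0-7 ALLOC][8-22 ALLOC][23-23 FREE][24-24 ALLOC][25-33 ALLOC][34-56 FREE]
Op 8: f = malloc(18) -> f = 34; heap: [0-7 ALLOC][8-22 ALLOC][23-23 FREE][24-24 ALLOC][25-33 ALLOC][34-51 ALLOC][52-56 FREE]
Op 9: g = malloc(13) -> g = NULL; heap: [0-7 ALLOC][8-22 ALLOC][23-23 FREE][24-24 ALLOC][25-33 ALLOC][34-51 ALLOC][52-56 FREE]
Op 10: h = malloc(19) -> h = NULL; heap: [0-7 ALLOC][8-22 ALLOC][23-23 FREE][24-24 ALLOC][25-33 ALLOC][34-51 ALLOC][52-56 FREE]
Free blocks: [1 5] total_free=6 largest=5 -> 100*(6-5)/6 = 100/6 ≈ 16.667 -> rounds to 17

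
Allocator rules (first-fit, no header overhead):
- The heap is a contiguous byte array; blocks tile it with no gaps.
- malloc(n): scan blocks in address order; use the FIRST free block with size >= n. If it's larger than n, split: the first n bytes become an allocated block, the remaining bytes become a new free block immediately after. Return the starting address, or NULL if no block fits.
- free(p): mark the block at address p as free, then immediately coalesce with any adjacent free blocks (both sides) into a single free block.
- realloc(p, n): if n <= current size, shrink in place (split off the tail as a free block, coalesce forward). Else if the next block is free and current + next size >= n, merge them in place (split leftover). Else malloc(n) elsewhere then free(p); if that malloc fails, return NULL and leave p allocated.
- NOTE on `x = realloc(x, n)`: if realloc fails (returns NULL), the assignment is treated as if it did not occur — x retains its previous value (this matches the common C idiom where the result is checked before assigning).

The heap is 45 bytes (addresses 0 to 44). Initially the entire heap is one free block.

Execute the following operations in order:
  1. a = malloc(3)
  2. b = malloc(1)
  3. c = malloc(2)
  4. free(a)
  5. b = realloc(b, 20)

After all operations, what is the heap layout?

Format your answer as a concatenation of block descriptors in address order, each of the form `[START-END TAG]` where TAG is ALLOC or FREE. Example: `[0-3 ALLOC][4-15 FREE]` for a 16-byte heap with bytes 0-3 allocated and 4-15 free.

Op 1: a = malloc(3) -> a = 0; heap: [0-2 ALLOC][3-44 FREE]
Op 2: b = malloc(1) -> b = 3; heap: [0-2 ALLOC][3-3 ALLOC][4-44 FREE]
Op 3: c = malloc(2) -> c = 4; heap: [0-2 ALLOC][3-3 ALLOC][4-5 ALLOC][6-44 FREE]
Op 4: free(a) -> (freed a); heap: [0-2 FREE][3-3 ALLOC][4-5 ALLOC][6-44 FREE]
Op 5: b = realloc(b, 20) -> b = 6; heap: [0-3 FREE][4-5 ALLOC][6-25 ALLOC][26-44 FREE]

Answer: [0-3 FREE][4-5 ALLOC][6-25 ALLOC][26-44 FREE]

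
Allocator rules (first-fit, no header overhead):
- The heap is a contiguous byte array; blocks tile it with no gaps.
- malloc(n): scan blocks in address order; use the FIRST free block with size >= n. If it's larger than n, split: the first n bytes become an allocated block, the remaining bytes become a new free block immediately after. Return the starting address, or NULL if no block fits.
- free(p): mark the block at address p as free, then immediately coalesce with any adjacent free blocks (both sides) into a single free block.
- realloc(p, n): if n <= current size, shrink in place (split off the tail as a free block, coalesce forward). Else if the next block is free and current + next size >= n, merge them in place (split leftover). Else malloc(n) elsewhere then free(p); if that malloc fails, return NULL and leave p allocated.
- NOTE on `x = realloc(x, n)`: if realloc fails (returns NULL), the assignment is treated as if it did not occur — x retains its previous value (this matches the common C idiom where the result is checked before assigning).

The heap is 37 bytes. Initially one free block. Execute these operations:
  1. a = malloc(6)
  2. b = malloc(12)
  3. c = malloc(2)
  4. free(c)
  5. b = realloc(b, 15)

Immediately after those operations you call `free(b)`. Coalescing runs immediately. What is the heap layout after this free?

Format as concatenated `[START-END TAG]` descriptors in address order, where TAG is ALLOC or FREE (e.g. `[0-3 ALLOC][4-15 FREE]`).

Op 1: a = malloc(6) -> a = 0; heap: [0-5 ALLOC][6-36 FREE]
Op 2: b = malloc(12) -> b = 6; heap: [0-5 ALLOC][6-17 ALLOC][18-36 FREE]
Op 3: c = malloc(2) -> c = 18; heap: [0-5 ALLOC][6-17 ALLOC][18-19 ALLOC][20-36 FREE]
Op 4: free(c) -> (freed c); heap: [0-5 ALLOC][6-17 ALLOC][18-36 FREE]
Op 5: b = realloc(b, 15) -> b = 6; heap: [0-5 ALLOC][6-20 ALLOC][21-36 FREE]
free(b): b = 6 -> block [6-20 ALLOC]; mark free, coalesce with adjacent free neighbors -> [0-5 ALLOC][6-36 FREE]

Answer: [0-5 ALLOC][6-36 FREE]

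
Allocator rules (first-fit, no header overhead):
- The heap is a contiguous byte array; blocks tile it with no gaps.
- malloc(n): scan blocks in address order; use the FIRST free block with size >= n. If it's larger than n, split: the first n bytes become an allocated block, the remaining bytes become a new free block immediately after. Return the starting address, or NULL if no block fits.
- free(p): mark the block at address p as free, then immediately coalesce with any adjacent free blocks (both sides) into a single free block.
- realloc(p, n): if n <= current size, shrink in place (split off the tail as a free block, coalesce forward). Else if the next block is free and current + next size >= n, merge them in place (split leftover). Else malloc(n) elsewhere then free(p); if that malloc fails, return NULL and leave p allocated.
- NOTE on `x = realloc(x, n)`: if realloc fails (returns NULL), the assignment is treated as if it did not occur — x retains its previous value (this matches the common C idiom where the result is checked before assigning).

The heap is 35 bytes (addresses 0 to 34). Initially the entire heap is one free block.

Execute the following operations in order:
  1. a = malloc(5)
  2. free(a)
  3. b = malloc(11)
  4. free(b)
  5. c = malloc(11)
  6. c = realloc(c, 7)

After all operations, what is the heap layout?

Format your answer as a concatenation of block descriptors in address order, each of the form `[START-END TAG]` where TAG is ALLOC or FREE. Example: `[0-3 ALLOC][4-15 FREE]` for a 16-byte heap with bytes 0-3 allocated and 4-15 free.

Op 1: a = malloc(5) -> a = 0; heap: [0-4 ALLOC][5-34 FREE]
Op 2: free(a) -> (freed a); heap: [0-34 FREE]
Op 3: b = malloc(11) -> b = 0; heap: [0-10 ALLOC][11-34 FREE]
Op 4: free(b) -> (freed b); heap: [0-34 FREE]
Op 5: c = malloc(11) -> c = 0; heap: [0-10 ALLOC][11-34 FREE]
Op 6: c = realloc(c, 7) -> c = 0; heap: [0-6 ALLOC][7-34 FREE]

Answer: [0-6 ALLOC][7-34 FREE]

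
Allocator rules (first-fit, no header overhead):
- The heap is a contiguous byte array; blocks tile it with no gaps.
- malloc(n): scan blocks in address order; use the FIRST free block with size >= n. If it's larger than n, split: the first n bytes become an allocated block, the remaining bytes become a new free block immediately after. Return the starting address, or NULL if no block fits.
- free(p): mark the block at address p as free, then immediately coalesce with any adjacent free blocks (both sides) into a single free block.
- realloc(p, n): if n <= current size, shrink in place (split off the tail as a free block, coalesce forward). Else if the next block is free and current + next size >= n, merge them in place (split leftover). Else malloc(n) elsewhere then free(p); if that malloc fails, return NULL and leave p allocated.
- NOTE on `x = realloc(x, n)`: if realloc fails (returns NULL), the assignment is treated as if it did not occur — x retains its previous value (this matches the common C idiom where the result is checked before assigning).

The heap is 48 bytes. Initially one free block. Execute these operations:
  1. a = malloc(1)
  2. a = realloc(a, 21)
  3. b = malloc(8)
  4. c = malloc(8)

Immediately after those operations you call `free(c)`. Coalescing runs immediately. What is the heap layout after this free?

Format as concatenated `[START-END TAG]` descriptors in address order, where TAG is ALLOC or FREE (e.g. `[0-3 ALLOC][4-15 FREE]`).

Op 1: a = malloc(1) -> a = 0; heap: [0-0 ALLOC][1-47 FREE]
Op 2: a = realloc(a, 21) -> a = 0; heap: [0-20 ALLOC][21-47 FREE]
Op 3: b = malloc(8) -> b = 21; heap: [0-20 ALLOC][21-28 ALLOC][29-47 FREE]
Op 4: c = malloc(8) -> c = 29; heap: [0-20 ALLOC][21-28 ALLOC][29-36 ALLOC][37-47 FREE]
free(c): c = 29 -> block [29-36 ALLOC]; mark free, coalesce with adjacent free neighbors -> [0-20 ALLOC][21-28 ALLOC][29-47 FREE]

Answer: [0-20 ALLOC][21-28 ALLOC][29-47 FREE]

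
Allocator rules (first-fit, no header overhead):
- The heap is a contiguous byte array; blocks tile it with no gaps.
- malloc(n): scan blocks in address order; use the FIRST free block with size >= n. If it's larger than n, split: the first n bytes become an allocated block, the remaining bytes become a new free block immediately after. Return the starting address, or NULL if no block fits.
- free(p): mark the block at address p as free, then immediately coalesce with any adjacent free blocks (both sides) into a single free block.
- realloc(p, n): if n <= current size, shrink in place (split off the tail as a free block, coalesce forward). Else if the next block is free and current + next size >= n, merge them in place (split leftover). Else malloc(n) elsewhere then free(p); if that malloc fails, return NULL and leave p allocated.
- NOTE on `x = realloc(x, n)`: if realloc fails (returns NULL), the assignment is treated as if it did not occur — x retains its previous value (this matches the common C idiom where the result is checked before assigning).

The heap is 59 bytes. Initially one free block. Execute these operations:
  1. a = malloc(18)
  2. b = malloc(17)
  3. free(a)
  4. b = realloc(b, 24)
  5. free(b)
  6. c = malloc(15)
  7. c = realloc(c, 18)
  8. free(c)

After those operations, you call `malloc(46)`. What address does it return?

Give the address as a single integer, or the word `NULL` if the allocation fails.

Answer: 0

Derivation:
Op 1: a = malloc(18) -> a = 0; heap: [0-17 ALLOC][18-58 FREE]
Op 2: b = malloc(17) -> b = 18; heap: [0-17 ALLOC][18-34 ALLOC][35-58 FREE]
Op 3: free(a) -> (freed a); heap: [0-17 FREE][18-34 ALLOC][35-58 FREE]
Op 4: b = realloc(b, 24) -> b = 18; heap: [0-17 FREE][18-41 ALLOC][42-58 FREE]
Op 5: free(b) -> (freed b); heap: [0-58 FREE]
Op 6: c = malloc(15) -> c = 0; heap: [0-14 ALLOC][15-58 FREE]
Op 7: c = realloc(c, 18) -> c = 0; heap: [0-17 ALLOC][18-58 FREE]
Op 8: free(c) -> (freed c); heap: [0-58 FREE]
malloc(46): first-fit scan over [0-58 FREE] -> 0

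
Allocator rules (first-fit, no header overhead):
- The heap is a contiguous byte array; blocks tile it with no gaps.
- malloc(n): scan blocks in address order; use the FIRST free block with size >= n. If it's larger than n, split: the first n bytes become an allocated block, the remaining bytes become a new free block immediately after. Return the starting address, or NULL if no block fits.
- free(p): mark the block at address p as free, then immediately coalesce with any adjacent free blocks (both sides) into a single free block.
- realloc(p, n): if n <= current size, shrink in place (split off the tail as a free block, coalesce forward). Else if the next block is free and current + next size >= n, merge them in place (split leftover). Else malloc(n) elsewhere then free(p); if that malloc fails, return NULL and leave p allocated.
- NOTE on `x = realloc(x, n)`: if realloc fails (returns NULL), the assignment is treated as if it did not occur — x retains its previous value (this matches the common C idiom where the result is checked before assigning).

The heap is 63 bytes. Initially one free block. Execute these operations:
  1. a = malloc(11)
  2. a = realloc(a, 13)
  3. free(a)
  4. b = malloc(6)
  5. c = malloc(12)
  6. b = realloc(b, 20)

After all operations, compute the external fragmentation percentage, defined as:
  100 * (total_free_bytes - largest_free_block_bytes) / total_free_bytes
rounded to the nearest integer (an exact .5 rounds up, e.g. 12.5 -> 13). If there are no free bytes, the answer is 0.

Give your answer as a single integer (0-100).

Op 1: a = malloc(11) -> a = 0; heap: [0-10 ALLOC][11-62 FREE]
Op 2: a = realloc(a, 13) -> a = 0; heap: [0-12 ALLOC][13-62 FREE]
Op 3: free(a) -> (freed a); heap: [0-62 FREE]
Op 4: b = malloc(6) -> b = 0; heap: [0-5 ALLOC][6-62 FREE]
Op 5: c = malloc(12) -> c = 6; heap: [0-5 ALLOC][6-17 ALLOC][18-62 FREE]
Op 6: b = realloc(b, 20) -> b = 18; heap: [0-5 FREE][6-17 ALLOC][18-37 ALLOC][38-62 FREE]
Free blocks: [6 25] total_free=31 largest=25 -> 100*(31-25)/31 = 600/31 ≈ 19.355 -> rounds to 19

Answer: 19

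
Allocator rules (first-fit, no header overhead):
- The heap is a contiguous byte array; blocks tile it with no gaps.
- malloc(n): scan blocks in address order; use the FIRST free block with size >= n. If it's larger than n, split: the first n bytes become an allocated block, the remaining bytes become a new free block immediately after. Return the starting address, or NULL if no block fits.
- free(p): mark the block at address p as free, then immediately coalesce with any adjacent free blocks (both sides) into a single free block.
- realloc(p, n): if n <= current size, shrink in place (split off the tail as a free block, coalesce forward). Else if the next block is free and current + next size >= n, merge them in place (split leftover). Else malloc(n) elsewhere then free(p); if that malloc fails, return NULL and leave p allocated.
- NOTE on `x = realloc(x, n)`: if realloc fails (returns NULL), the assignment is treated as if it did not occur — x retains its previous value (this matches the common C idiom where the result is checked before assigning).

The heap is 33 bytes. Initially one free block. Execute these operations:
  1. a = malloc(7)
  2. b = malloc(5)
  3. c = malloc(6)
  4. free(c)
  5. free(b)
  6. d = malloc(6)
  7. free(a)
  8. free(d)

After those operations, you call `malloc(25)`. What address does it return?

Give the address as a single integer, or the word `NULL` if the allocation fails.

Op 1: a = malloc(7) -> a = 0; heap: [0-6 ALLOC][7-32 FREE]
Op 2: b = malloc(5) -> b = 7; heap: [0-6 ALLOC][7-11 ALLOC][12-32 FREE]
Op 3: c = malloc(6) -> c = 12; heap: [0-6 ALLOC][7-11 ALLOC][12-17 ALLOC][18-32 FREE]
Op 4: free(c) -> (freed c); heap: [0-6 ALLOC][7-11 ALLOC][12-32 FREE]
Op 5: free(b) -> (freed b); heap: [0-6 ALLOC][7-32 FREE]
Op 6: d = malloc(6) -> d = 7; heap: [0-6 ALLOC][7-12 ALLOC][13-32 FREE]
Op 7: free(a) -> (freed a); heap: [0-6 FREE][7-12 ALLOC][13-32 FREE]
Op 8: free(d) -> (freed d); heap: [0-32 FREE]
malloc(25): first-fit scan over [0-32 FREE] -> 0

Answer: 0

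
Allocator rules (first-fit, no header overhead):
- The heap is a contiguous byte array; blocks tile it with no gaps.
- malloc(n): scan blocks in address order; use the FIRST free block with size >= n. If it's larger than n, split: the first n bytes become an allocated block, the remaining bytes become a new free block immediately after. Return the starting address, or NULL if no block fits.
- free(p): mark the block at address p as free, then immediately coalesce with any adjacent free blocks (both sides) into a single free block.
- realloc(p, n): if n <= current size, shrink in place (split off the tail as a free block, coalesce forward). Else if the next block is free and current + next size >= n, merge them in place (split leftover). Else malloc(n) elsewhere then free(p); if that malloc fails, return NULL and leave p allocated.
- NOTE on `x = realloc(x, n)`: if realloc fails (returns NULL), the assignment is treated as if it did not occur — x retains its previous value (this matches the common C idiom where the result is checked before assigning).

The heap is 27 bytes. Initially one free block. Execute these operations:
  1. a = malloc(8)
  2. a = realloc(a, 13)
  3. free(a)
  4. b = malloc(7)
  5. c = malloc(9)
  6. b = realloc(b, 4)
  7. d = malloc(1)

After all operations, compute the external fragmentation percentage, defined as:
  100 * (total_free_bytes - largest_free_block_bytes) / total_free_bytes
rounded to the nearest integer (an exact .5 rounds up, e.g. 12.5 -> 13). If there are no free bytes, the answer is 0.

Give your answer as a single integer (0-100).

Answer: 15

Derivation:
Op 1: a = malloc(8) -> a = 0; heap: [0-7 ALLOC][8-26 FREE]
Op 2: a = realloc(a, 13) -> a = 0; heap: [0-12 ALLOC][13-26 FREE]
Op 3: free(a) -> (freed a); heap: [0-26 FREE]
Op 4: b = malloc(7) -> b = 0; heap: [0-6 ALLOC][7-26 FREE]
Op 5: c = malloc(9) -> c = 7; heap: [0-6 ALLOC][7-15 ALLOC][16-26 FREE]
Op 6: b = realloc(b, 4) -> b = 0; heap: [0-3 ALLOC][4-6 FREE][7-15 ALLOC][16-26 FREE]
Op 7: d = malloc(1) -> d = 4; heap: [0-3 ALLOC][4-4 ALLOC][5-6 FREE][7-15 ALLOC][16-26 FREE]
Free blocks: [2 11] total_free=13 largest=11 -> 100*(13-11)/13 = 200/13 ≈ 15.385 -> rounds to 15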